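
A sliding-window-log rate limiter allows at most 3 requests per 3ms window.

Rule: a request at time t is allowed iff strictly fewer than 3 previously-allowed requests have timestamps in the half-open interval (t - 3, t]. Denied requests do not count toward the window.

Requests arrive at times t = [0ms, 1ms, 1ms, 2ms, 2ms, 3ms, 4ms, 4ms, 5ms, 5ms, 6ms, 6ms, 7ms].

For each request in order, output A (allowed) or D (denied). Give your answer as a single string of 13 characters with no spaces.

Answer: AAADDAAADDADA

Derivation:
Tracking allowed requests in the window:
  req#1 t=0ms: ALLOW
  req#2 t=1ms: ALLOW
  req#3 t=1ms: ALLOW
  req#4 t=2ms: DENY
  req#5 t=2ms: DENY
  req#6 t=3ms: ALLOW
  req#7 t=4ms: ALLOW
  req#8 t=4ms: ALLOW
  req#9 t=5ms: DENY
  req#10 t=5ms: DENY
  req#11 t=6ms: ALLOW
  req#12 t=6ms: DENY
  req#13 t=7ms: ALLOW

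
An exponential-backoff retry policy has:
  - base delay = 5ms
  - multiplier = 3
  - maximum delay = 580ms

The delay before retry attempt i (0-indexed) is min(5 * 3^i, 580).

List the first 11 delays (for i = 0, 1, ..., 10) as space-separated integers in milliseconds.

Answer: 5 15 45 135 405 580 580 580 580 580 580

Derivation:
Computing each delay:
  i=0: min(5*3^0, 580) = 5
  i=1: min(5*3^1, 580) = 15
  i=2: min(5*3^2, 580) = 45
  i=3: min(5*3^3, 580) = 135
  i=4: min(5*3^4, 580) = 405
  i=5: min(5*3^5, 580) = 580
  i=6: min(5*3^6, 580) = 580
  i=7: min(5*3^7, 580) = 580
  i=8: min(5*3^8, 580) = 580
  i=9: min(5*3^9, 580) = 580
  i=10: min(5*3^10, 580) = 580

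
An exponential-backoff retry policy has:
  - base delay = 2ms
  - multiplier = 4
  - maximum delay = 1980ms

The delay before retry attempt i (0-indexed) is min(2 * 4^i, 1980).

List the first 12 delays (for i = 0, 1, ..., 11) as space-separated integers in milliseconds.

Answer: 2 8 32 128 512 1980 1980 1980 1980 1980 1980 1980

Derivation:
Computing each delay:
  i=0: min(2*4^0, 1980) = 2
  i=1: min(2*4^1, 1980) = 8
  i=2: min(2*4^2, 1980) = 32
  i=3: min(2*4^3, 1980) = 128
  i=4: min(2*4^4, 1980) = 512
  i=5: min(2*4^5, 1980) = 1980
  i=6: min(2*4^6, 1980) = 1980
  i=7: min(2*4^7, 1980) = 1980
  i=8: min(2*4^8, 1980) = 1980
  i=9: min(2*4^9, 1980) = 1980
  i=10: min(2*4^10, 1980) = 1980
  i=11: min(2*4^11, 1980) = 1980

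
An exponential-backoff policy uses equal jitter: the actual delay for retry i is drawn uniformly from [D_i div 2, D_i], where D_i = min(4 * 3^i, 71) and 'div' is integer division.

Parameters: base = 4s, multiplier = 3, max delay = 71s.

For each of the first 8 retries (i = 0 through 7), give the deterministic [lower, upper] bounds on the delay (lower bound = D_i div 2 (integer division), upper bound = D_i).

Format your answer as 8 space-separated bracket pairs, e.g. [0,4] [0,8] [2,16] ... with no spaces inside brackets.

Computing bounds per retry:
  i=0: D_i=min(4*3^0,71)=4, bounds=[2,4]
  i=1: D_i=min(4*3^1,71)=12, bounds=[6,12]
  i=2: D_i=min(4*3^2,71)=36, bounds=[18,36]
  i=3: D_i=min(4*3^3,71)=71, bounds=[35,71]
  i=4: D_i=min(4*3^4,71)=71, bounds=[35,71]
  i=5: D_i=min(4*3^5,71)=71, bounds=[35,71]
  i=6: D_i=min(4*3^6,71)=71, bounds=[35,71]
  i=7: D_i=min(4*3^7,71)=71, bounds=[35,71]

Answer: [2,4] [6,12] [18,36] [35,71] [35,71] [35,71] [35,71] [35,71]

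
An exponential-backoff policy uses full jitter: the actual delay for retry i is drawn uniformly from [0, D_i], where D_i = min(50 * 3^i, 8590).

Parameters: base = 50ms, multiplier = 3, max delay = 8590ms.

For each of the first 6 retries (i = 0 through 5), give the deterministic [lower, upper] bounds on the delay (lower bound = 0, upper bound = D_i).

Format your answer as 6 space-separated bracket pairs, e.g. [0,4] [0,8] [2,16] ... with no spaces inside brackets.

Computing bounds per retry:
  i=0: D_i=min(50*3^0,8590)=50, bounds=[0,50]
  i=1: D_i=min(50*3^1,8590)=150, bounds=[0,150]
  i=2: D_i=min(50*3^2,8590)=450, bounds=[0,450]
  i=3: D_i=min(50*3^3,8590)=1350, bounds=[0,1350]
  i=4: D_i=min(50*3^4,8590)=4050, bounds=[0,4050]
  i=5: D_i=min(50*3^5,8590)=8590, bounds=[0,8590]

Answer: [0,50] [0,150] [0,450] [0,1350] [0,4050] [0,8590]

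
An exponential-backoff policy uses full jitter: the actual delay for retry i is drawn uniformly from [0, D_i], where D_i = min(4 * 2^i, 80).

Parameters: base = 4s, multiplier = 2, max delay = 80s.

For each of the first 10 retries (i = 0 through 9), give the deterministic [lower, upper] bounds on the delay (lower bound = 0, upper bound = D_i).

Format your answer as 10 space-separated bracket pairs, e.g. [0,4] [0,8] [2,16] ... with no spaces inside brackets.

Computing bounds per retry:
  i=0: D_i=min(4*2^0,80)=4, bounds=[0,4]
  i=1: D_i=min(4*2^1,80)=8, bounds=[0,8]
  i=2: D_i=min(4*2^2,80)=16, bounds=[0,16]
  i=3: D_i=min(4*2^3,80)=32, bounds=[0,32]
  i=4: D_i=min(4*2^4,80)=64, bounds=[0,64]
  i=5: D_i=min(4*2^5,80)=80, bounds=[0,80]
  i=6: D_i=min(4*2^6,80)=80, bounds=[0,80]
  i=7: D_i=min(4*2^7,80)=80, bounds=[0,80]
  i=8: D_i=min(4*2^8,80)=80, bounds=[0,80]
  i=9: D_i=min(4*2^9,80)=80, bounds=[0,80]

Answer: [0,4] [0,8] [0,16] [0,32] [0,64] [0,80] [0,80] [0,80] [0,80] [0,80]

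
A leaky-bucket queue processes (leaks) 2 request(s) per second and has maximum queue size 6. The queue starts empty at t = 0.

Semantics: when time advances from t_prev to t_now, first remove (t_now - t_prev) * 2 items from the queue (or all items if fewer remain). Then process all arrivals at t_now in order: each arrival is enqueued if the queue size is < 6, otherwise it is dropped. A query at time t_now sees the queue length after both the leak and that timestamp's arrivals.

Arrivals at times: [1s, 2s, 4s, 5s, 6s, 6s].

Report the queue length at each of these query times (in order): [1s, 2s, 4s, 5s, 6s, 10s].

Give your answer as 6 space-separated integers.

Answer: 1 1 1 1 2 0

Derivation:
Queue lengths at query times:
  query t=1s: backlog = 1
  query t=2s: backlog = 1
  query t=4s: backlog = 1
  query t=5s: backlog = 1
  query t=6s: backlog = 2
  query t=10s: backlog = 0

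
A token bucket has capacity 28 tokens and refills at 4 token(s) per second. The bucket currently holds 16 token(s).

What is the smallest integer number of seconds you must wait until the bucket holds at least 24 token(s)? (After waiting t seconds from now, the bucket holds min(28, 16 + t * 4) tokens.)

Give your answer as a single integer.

Need 16 + t * 4 >= 24, so t >= 8/4.
Smallest integer t = ceil(8/4) = 2.

Answer: 2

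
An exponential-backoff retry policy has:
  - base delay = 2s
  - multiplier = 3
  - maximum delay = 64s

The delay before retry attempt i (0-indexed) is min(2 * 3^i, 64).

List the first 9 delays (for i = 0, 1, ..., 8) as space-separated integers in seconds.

Computing each delay:
  i=0: min(2*3^0, 64) = 2
  i=1: min(2*3^1, 64) = 6
  i=2: min(2*3^2, 64) = 18
  i=3: min(2*3^3, 64) = 54
  i=4: min(2*3^4, 64) = 64
  i=5: min(2*3^5, 64) = 64
  i=6: min(2*3^6, 64) = 64
  i=7: min(2*3^7, 64) = 64
  i=8: min(2*3^8, 64) = 64

Answer: 2 6 18 54 64 64 64 64 64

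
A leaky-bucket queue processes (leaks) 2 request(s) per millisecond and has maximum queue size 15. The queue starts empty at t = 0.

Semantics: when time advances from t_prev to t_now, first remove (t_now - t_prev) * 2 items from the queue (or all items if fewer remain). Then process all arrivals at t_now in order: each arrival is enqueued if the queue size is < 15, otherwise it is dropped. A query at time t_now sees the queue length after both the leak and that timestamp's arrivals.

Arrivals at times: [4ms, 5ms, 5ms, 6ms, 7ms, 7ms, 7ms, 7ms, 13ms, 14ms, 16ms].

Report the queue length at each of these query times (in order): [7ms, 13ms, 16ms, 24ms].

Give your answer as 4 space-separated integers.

Queue lengths at query times:
  query t=7ms: backlog = 4
  query t=13ms: backlog = 1
  query t=16ms: backlog = 1
  query t=24ms: backlog = 0

Answer: 4 1 1 0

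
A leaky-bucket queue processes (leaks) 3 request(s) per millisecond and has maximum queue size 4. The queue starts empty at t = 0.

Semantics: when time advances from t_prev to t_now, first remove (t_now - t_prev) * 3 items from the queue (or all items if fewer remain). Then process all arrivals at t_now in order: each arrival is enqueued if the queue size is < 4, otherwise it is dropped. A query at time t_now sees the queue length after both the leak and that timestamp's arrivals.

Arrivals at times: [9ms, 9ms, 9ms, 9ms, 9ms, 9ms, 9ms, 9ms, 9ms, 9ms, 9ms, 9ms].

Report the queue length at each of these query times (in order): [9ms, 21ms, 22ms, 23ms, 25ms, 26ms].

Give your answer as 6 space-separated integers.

Queue lengths at query times:
  query t=9ms: backlog = 4
  query t=21ms: backlog = 0
  query t=22ms: backlog = 0
  query t=23ms: backlog = 0
  query t=25ms: backlog = 0
  query t=26ms: backlog = 0

Answer: 4 0 0 0 0 0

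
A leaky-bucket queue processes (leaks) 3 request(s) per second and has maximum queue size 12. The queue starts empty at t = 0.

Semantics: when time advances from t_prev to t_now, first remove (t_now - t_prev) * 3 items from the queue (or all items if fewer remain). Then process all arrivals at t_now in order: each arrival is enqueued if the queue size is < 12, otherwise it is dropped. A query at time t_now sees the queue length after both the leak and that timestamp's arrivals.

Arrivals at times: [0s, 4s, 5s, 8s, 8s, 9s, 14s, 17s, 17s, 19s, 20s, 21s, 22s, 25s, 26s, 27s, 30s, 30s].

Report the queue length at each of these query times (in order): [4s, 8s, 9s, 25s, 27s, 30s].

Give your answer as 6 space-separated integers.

Answer: 1 2 1 1 1 2

Derivation:
Queue lengths at query times:
  query t=4s: backlog = 1
  query t=8s: backlog = 2
  query t=9s: backlog = 1
  query t=25s: backlog = 1
  query t=27s: backlog = 1
  query t=30s: backlog = 2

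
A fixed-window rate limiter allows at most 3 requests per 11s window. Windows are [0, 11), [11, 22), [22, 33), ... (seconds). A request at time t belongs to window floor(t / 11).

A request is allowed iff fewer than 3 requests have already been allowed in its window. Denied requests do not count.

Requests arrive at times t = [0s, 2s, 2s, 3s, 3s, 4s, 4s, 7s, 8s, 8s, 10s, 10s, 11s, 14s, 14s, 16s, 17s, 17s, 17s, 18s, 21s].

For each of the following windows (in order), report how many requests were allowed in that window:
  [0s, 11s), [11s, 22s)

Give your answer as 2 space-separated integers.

Answer: 3 3

Derivation:
Processing requests:
  req#1 t=0s (window 0): ALLOW
  req#2 t=2s (window 0): ALLOW
  req#3 t=2s (window 0): ALLOW
  req#4 t=3s (window 0): DENY
  req#5 t=3s (window 0): DENY
  req#6 t=4s (window 0): DENY
  req#7 t=4s (window 0): DENY
  req#8 t=7s (window 0): DENY
  req#9 t=8s (window 0): DENY
  req#10 t=8s (window 0): DENY
  req#11 t=10s (window 0): DENY
  req#12 t=10s (window 0): DENY
  req#13 t=11s (window 1): ALLOW
  req#14 t=14s (window 1): ALLOW
  req#15 t=14s (window 1): ALLOW
  req#16 t=16s (window 1): DENY
  req#17 t=17s (window 1): DENY
  req#18 t=17s (window 1): DENY
  req#19 t=17s (window 1): DENY
  req#20 t=18s (window 1): DENY
  req#21 t=21s (window 1): DENY

Allowed counts by window: 3 3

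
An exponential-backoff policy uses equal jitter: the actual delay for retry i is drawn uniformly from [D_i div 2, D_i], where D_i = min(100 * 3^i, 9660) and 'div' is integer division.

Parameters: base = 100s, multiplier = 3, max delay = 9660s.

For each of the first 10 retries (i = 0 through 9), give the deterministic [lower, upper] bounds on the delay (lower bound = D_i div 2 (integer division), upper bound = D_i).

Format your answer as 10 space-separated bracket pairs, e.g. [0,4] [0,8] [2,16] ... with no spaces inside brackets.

Computing bounds per retry:
  i=0: D_i=min(100*3^0,9660)=100, bounds=[50,100]
  i=1: D_i=min(100*3^1,9660)=300, bounds=[150,300]
  i=2: D_i=min(100*3^2,9660)=900, bounds=[450,900]
  i=3: D_i=min(100*3^3,9660)=2700, bounds=[1350,2700]
  i=4: D_i=min(100*3^4,9660)=8100, bounds=[4050,8100]
  i=5: D_i=min(100*3^5,9660)=9660, bounds=[4830,9660]
  i=6: D_i=min(100*3^6,9660)=9660, bounds=[4830,9660]
  i=7: D_i=min(100*3^7,9660)=9660, bounds=[4830,9660]
  i=8: D_i=min(100*3^8,9660)=9660, bounds=[4830,9660]
  i=9: D_i=min(100*3^9,9660)=9660, bounds=[4830,9660]

Answer: [50,100] [150,300] [450,900] [1350,2700] [4050,8100] [4830,9660] [4830,9660] [4830,9660] [4830,9660] [4830,9660]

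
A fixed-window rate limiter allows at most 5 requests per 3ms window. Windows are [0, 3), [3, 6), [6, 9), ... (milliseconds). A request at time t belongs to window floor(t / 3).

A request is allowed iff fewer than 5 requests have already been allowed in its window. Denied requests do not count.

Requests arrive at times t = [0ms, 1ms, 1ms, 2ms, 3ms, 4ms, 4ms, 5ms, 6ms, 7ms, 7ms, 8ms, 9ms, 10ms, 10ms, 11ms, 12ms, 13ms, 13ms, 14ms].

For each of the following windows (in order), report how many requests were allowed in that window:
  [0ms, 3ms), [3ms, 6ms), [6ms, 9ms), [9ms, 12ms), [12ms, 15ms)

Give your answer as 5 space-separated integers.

Processing requests:
  req#1 t=0ms (window 0): ALLOW
  req#2 t=1ms (window 0): ALLOW
  req#3 t=1ms (window 0): ALLOW
  req#4 t=2ms (window 0): ALLOW
  req#5 t=3ms (window 1): ALLOW
  req#6 t=4ms (window 1): ALLOW
  req#7 t=4ms (window 1): ALLOW
  req#8 t=5ms (window 1): ALLOW
  req#9 t=6ms (window 2): ALLOW
  req#10 t=7ms (window 2): ALLOW
  req#11 t=7ms (window 2): ALLOW
  req#12 t=8ms (window 2): ALLOW
  req#13 t=9ms (window 3): ALLOW
  req#14 t=10ms (window 3): ALLOW
  req#15 t=10ms (window 3): ALLOW
  req#16 t=11ms (window 3): ALLOW
  req#17 t=12ms (window 4): ALLOW
  req#18 t=13ms (window 4): ALLOW
  req#19 t=13ms (window 4): ALLOW
  req#20 t=14ms (window 4): ALLOW

Allowed counts by window: 4 4 4 4 4

Answer: 4 4 4 4 4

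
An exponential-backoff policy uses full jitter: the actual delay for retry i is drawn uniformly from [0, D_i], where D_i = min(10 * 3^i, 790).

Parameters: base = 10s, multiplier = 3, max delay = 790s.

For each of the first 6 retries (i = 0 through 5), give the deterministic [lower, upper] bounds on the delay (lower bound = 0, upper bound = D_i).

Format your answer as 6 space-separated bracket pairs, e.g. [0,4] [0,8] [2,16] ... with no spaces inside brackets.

Answer: [0,10] [0,30] [0,90] [0,270] [0,790] [0,790]

Derivation:
Computing bounds per retry:
  i=0: D_i=min(10*3^0,790)=10, bounds=[0,10]
  i=1: D_i=min(10*3^1,790)=30, bounds=[0,30]
  i=2: D_i=min(10*3^2,790)=90, bounds=[0,90]
  i=3: D_i=min(10*3^3,790)=270, bounds=[0,270]
  i=4: D_i=min(10*3^4,790)=790, bounds=[0,790]
  i=5: D_i=min(10*3^5,790)=790, bounds=[0,790]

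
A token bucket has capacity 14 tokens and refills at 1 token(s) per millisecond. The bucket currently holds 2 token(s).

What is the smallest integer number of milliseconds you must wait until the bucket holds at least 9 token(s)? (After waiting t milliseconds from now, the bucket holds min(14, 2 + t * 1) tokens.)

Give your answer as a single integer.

Answer: 7

Derivation:
Need 2 + t * 1 >= 9, so t >= 7/1.
Smallest integer t = ceil(7/1) = 7.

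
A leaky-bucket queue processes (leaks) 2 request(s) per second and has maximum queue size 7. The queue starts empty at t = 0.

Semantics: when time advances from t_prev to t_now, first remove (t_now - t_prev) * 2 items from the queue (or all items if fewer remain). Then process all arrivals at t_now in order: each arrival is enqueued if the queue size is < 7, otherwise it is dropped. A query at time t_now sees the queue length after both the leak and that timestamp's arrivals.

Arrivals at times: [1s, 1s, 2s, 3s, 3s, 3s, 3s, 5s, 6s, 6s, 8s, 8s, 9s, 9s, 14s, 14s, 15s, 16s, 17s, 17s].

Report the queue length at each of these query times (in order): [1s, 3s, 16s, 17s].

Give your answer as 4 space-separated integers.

Queue lengths at query times:
  query t=1s: backlog = 2
  query t=3s: backlog = 4
  query t=16s: backlog = 1
  query t=17s: backlog = 2

Answer: 2 4 1 2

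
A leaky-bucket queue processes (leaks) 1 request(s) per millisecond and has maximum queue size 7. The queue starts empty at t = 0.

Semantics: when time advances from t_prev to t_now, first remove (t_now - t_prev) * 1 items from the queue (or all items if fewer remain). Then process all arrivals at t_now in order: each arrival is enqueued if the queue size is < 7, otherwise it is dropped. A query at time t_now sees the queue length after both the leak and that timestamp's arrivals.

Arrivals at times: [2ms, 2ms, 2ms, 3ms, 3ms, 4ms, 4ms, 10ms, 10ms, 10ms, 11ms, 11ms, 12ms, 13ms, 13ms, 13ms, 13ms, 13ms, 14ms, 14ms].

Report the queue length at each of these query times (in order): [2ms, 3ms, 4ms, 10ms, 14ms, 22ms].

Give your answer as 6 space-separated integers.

Queue lengths at query times:
  query t=2ms: backlog = 3
  query t=3ms: backlog = 4
  query t=4ms: backlog = 5
  query t=10ms: backlog = 3
  query t=14ms: backlog = 7
  query t=22ms: backlog = 0

Answer: 3 4 5 3 7 0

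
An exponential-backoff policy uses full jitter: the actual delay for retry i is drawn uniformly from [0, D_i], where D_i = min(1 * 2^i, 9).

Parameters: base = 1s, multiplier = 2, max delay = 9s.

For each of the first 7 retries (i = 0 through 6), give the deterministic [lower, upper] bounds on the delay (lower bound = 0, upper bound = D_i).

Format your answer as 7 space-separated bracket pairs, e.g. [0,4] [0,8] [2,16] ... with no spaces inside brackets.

Computing bounds per retry:
  i=0: D_i=min(1*2^0,9)=1, bounds=[0,1]
  i=1: D_i=min(1*2^1,9)=2, bounds=[0,2]
  i=2: D_i=min(1*2^2,9)=4, bounds=[0,4]
  i=3: D_i=min(1*2^3,9)=8, bounds=[0,8]
  i=4: D_i=min(1*2^4,9)=9, bounds=[0,9]
  i=5: D_i=min(1*2^5,9)=9, bounds=[0,9]
  i=6: D_i=min(1*2^6,9)=9, bounds=[0,9]

Answer: [0,1] [0,2] [0,4] [0,8] [0,9] [0,9] [0,9]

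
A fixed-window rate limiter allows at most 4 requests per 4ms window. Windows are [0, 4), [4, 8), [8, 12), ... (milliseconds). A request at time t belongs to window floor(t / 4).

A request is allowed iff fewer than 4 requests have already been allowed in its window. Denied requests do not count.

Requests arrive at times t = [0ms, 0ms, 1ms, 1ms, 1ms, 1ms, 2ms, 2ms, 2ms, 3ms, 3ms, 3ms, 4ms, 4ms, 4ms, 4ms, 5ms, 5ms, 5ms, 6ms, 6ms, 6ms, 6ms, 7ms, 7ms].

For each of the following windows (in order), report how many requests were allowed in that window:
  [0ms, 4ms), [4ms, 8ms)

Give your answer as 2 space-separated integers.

Answer: 4 4

Derivation:
Processing requests:
  req#1 t=0ms (window 0): ALLOW
  req#2 t=0ms (window 0): ALLOW
  req#3 t=1ms (window 0): ALLOW
  req#4 t=1ms (window 0): ALLOW
  req#5 t=1ms (window 0): DENY
  req#6 t=1ms (window 0): DENY
  req#7 t=2ms (window 0): DENY
  req#8 t=2ms (window 0): DENY
  req#9 t=2ms (window 0): DENY
  req#10 t=3ms (window 0): DENY
  req#11 t=3ms (window 0): DENY
  req#12 t=3ms (window 0): DENY
  req#13 t=4ms (window 1): ALLOW
  req#14 t=4ms (window 1): ALLOW
  req#15 t=4ms (window 1): ALLOW
  req#16 t=4ms (window 1): ALLOW
  req#17 t=5ms (window 1): DENY
  req#18 t=5ms (window 1): DENY
  req#19 t=5ms (window 1): DENY
  req#20 t=6ms (window 1): DENY
  req#21 t=6ms (window 1): DENY
  req#22 t=6ms (window 1): DENY
  req#23 t=6ms (window 1): DENY
  req#24 t=7ms (window 1): DENY
  req#25 t=7ms (window 1): DENY

Allowed counts by window: 4 4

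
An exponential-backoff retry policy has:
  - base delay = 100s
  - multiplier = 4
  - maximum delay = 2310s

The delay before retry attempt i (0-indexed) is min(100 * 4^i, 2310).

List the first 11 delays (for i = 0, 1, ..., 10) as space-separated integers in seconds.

Answer: 100 400 1600 2310 2310 2310 2310 2310 2310 2310 2310

Derivation:
Computing each delay:
  i=0: min(100*4^0, 2310) = 100
  i=1: min(100*4^1, 2310) = 400
  i=2: min(100*4^2, 2310) = 1600
  i=3: min(100*4^3, 2310) = 2310
  i=4: min(100*4^4, 2310) = 2310
  i=5: min(100*4^5, 2310) = 2310
  i=6: min(100*4^6, 2310) = 2310
  i=7: min(100*4^7, 2310) = 2310
  i=8: min(100*4^8, 2310) = 2310
  i=9: min(100*4^9, 2310) = 2310
  i=10: min(100*4^10, 2310) = 2310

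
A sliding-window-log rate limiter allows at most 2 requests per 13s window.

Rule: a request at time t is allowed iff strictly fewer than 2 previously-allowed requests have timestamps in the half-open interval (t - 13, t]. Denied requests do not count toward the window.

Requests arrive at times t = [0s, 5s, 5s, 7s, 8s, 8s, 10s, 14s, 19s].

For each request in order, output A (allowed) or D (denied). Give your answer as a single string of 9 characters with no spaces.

Answer: AADDDDDAA

Derivation:
Tracking allowed requests in the window:
  req#1 t=0s: ALLOW
  req#2 t=5s: ALLOW
  req#3 t=5s: DENY
  req#4 t=7s: DENY
  req#5 t=8s: DENY
  req#6 t=8s: DENY
  req#7 t=10s: DENY
  req#8 t=14s: ALLOW
  req#9 t=19s: ALLOW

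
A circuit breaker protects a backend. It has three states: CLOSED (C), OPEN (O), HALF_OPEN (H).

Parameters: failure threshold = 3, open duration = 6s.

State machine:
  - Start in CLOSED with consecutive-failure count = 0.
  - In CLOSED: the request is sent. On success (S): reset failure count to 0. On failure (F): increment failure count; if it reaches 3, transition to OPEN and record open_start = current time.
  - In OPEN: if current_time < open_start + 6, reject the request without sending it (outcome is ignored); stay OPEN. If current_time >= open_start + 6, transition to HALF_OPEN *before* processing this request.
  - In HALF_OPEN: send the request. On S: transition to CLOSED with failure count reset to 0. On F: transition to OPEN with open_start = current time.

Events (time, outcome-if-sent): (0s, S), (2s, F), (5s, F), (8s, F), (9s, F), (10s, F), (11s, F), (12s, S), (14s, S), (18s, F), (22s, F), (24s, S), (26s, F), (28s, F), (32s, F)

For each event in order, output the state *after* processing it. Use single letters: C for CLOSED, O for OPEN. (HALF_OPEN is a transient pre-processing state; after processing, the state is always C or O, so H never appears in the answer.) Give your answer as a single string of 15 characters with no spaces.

Answer: CCCOOOOOCCCCCCO

Derivation:
State after each event:
  event#1 t=0s outcome=S: state=CLOSED
  event#2 t=2s outcome=F: state=CLOSED
  event#3 t=5s outcome=F: state=CLOSED
  event#4 t=8s outcome=F: state=OPEN
  event#5 t=9s outcome=F: state=OPEN
  event#6 t=10s outcome=F: state=OPEN
  event#7 t=11s outcome=F: state=OPEN
  event#8 t=12s outcome=S: state=OPEN
  event#9 t=14s outcome=S: state=CLOSED
  event#10 t=18s outcome=F: state=CLOSED
  event#11 t=22s outcome=F: state=CLOSED
  event#12 t=24s outcome=S: state=CLOSED
  event#13 t=26s outcome=F: state=CLOSED
  event#14 t=28s outcome=F: state=CLOSED
  event#15 t=32s outcome=F: state=OPEN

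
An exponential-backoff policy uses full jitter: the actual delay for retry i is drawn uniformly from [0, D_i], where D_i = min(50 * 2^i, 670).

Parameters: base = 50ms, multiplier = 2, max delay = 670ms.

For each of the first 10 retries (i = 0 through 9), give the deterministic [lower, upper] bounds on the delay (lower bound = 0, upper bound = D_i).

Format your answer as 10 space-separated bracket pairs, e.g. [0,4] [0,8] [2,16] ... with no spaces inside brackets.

Computing bounds per retry:
  i=0: D_i=min(50*2^0,670)=50, bounds=[0,50]
  i=1: D_i=min(50*2^1,670)=100, bounds=[0,100]
  i=2: D_i=min(50*2^2,670)=200, bounds=[0,200]
  i=3: D_i=min(50*2^3,670)=400, bounds=[0,400]
  i=4: D_i=min(50*2^4,670)=670, bounds=[0,670]
  i=5: D_i=min(50*2^5,670)=670, bounds=[0,670]
  i=6: D_i=min(50*2^6,670)=670, bounds=[0,670]
  i=7: D_i=min(50*2^7,670)=670, bounds=[0,670]
  i=8: D_i=min(50*2^8,670)=670, bounds=[0,670]
  i=9: D_i=min(50*2^9,670)=670, bounds=[0,670]

Answer: [0,50] [0,100] [0,200] [0,400] [0,670] [0,670] [0,670] [0,670] [0,670] [0,670]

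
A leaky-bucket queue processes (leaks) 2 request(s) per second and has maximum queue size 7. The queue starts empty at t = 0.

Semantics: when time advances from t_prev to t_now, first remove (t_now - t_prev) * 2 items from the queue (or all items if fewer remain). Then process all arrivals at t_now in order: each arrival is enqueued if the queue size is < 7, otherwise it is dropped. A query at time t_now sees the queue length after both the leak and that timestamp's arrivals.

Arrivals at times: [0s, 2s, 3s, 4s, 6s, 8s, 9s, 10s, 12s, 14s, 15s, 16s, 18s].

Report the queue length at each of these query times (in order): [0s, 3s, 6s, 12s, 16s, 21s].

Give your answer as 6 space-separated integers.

Queue lengths at query times:
  query t=0s: backlog = 1
  query t=3s: backlog = 1
  query t=6s: backlog = 1
  query t=12s: backlog = 1
  query t=16s: backlog = 1
  query t=21s: backlog = 0

Answer: 1 1 1 1 1 0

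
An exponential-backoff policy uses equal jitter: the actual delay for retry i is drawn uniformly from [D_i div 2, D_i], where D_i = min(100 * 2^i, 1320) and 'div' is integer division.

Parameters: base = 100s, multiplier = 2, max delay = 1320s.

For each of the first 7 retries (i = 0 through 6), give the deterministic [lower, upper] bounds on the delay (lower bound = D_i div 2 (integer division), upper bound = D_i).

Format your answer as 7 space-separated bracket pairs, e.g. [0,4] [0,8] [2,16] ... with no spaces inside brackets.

Answer: [50,100] [100,200] [200,400] [400,800] [660,1320] [660,1320] [660,1320]

Derivation:
Computing bounds per retry:
  i=0: D_i=min(100*2^0,1320)=100, bounds=[50,100]
  i=1: D_i=min(100*2^1,1320)=200, bounds=[100,200]
  i=2: D_i=min(100*2^2,1320)=400, bounds=[200,400]
  i=3: D_i=min(100*2^3,1320)=800, bounds=[400,800]
  i=4: D_i=min(100*2^4,1320)=1320, bounds=[660,1320]
  i=5: D_i=min(100*2^5,1320)=1320, bounds=[660,1320]
  i=6: D_i=min(100*2^6,1320)=1320, bounds=[660,1320]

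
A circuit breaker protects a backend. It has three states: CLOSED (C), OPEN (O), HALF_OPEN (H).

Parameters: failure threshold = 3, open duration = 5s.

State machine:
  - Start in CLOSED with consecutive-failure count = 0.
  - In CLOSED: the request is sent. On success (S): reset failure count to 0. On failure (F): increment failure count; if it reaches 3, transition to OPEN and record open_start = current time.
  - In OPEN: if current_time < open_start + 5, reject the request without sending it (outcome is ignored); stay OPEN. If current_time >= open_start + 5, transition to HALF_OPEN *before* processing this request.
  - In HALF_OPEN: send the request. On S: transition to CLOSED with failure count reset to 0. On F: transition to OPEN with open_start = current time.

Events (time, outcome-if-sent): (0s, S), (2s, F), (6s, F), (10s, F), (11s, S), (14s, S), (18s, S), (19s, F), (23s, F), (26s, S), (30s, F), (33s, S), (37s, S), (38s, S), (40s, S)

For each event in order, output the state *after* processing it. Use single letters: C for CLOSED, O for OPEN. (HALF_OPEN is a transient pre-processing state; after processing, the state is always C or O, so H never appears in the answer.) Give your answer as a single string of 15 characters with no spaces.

State after each event:
  event#1 t=0s outcome=S: state=CLOSED
  event#2 t=2s outcome=F: state=CLOSED
  event#3 t=6s outcome=F: state=CLOSED
  event#4 t=10s outcome=F: state=OPEN
  event#5 t=11s outcome=S: state=OPEN
  event#6 t=14s outcome=S: state=OPEN
  event#7 t=18s outcome=S: state=CLOSED
  event#8 t=19s outcome=F: state=CLOSED
  event#9 t=23s outcome=F: state=CLOSED
  event#10 t=26s outcome=S: state=CLOSED
  event#11 t=30s outcome=F: state=CLOSED
  event#12 t=33s outcome=S: state=CLOSED
  event#13 t=37s outcome=S: state=CLOSED
  event#14 t=38s outcome=S: state=CLOSED
  event#15 t=40s outcome=S: state=CLOSED

Answer: CCCOOOCCCCCCCCC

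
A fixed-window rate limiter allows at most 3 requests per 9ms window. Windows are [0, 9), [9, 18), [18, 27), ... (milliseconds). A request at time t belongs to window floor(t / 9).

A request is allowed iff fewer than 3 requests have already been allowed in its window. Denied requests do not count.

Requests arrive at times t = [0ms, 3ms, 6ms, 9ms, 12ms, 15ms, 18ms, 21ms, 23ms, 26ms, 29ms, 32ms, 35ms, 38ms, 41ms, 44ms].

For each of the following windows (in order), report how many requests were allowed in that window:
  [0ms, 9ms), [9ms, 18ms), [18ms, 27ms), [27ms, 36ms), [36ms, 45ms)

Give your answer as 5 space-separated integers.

Answer: 3 3 3 3 3

Derivation:
Processing requests:
  req#1 t=0ms (window 0): ALLOW
  req#2 t=3ms (window 0): ALLOW
  req#3 t=6ms (window 0): ALLOW
  req#4 t=9ms (window 1): ALLOW
  req#5 t=12ms (window 1): ALLOW
  req#6 t=15ms (window 1): ALLOW
  req#7 t=18ms (window 2): ALLOW
  req#8 t=21ms (window 2): ALLOW
  req#9 t=23ms (window 2): ALLOW
  req#10 t=26ms (window 2): DENY
  req#11 t=29ms (window 3): ALLOW
  req#12 t=32ms (window 3): ALLOW
  req#13 t=35ms (window 3): ALLOW
  req#14 t=38ms (window 4): ALLOW
  req#15 t=41ms (window 4): ALLOW
  req#16 t=44ms (window 4): ALLOW

Allowed counts by window: 3 3 3 3 3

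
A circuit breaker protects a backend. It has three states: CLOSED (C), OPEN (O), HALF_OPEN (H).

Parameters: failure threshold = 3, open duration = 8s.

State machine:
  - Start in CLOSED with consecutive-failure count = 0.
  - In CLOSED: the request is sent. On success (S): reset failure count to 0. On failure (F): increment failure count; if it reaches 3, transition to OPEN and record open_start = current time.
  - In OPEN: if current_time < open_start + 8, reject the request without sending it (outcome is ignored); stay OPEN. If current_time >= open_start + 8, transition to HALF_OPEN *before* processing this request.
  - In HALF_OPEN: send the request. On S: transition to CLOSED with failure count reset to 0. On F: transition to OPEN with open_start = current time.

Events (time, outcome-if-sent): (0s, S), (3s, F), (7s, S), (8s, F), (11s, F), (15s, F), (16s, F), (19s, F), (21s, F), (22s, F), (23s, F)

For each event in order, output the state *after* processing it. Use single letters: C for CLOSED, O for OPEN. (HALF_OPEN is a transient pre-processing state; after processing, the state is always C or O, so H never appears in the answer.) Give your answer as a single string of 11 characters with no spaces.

State after each event:
  event#1 t=0s outcome=S: state=CLOSED
  event#2 t=3s outcome=F: state=CLOSED
  event#3 t=7s outcome=S: state=CLOSED
  event#4 t=8s outcome=F: state=CLOSED
  event#5 t=11s outcome=F: state=CLOSED
  event#6 t=15s outcome=F: state=OPEN
  event#7 t=16s outcome=F: state=OPEN
  event#8 t=19s outcome=F: state=OPEN
  event#9 t=21s outcome=F: state=OPEN
  event#10 t=22s outcome=F: state=OPEN
  event#11 t=23s outcome=F: state=OPEN

Answer: CCCCCOOOOOO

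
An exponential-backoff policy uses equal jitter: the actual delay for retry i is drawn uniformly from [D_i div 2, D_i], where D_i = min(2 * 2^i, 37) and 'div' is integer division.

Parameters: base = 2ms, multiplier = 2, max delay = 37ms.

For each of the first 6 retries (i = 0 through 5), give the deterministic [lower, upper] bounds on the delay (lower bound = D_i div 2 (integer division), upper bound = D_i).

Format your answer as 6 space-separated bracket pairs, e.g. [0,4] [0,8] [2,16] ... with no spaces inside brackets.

Computing bounds per retry:
  i=0: D_i=min(2*2^0,37)=2, bounds=[1,2]
  i=1: D_i=min(2*2^1,37)=4, bounds=[2,4]
  i=2: D_i=min(2*2^2,37)=8, bounds=[4,8]
  i=3: D_i=min(2*2^3,37)=16, bounds=[8,16]
  i=4: D_i=min(2*2^4,37)=32, bounds=[16,32]
  i=5: D_i=min(2*2^5,37)=37, bounds=[18,37]

Answer: [1,2] [2,4] [4,8] [8,16] [16,32] [18,37]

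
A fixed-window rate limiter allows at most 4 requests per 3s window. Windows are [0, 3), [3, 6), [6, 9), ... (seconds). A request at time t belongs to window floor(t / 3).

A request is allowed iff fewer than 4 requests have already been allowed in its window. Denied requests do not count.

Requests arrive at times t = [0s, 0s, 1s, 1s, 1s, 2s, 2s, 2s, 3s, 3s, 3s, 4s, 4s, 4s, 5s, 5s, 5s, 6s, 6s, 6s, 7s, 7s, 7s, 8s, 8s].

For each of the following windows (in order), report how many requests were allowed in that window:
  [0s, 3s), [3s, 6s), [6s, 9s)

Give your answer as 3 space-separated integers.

Processing requests:
  req#1 t=0s (window 0): ALLOW
  req#2 t=0s (window 0): ALLOW
  req#3 t=1s (window 0): ALLOW
  req#4 t=1s (window 0): ALLOW
  req#5 t=1s (window 0): DENY
  req#6 t=2s (window 0): DENY
  req#7 t=2s (window 0): DENY
  req#8 t=2s (window 0): DENY
  req#9 t=3s (window 1): ALLOW
  req#10 t=3s (window 1): ALLOW
  req#11 t=3s (window 1): ALLOW
  req#12 t=4s (window 1): ALLOW
  req#13 t=4s (window 1): DENY
  req#14 t=4s (window 1): DENY
  req#15 t=5s (window 1): DENY
  req#16 t=5s (window 1): DENY
  req#17 t=5s (window 1): DENY
  req#18 t=6s (window 2): ALLOW
  req#19 t=6s (window 2): ALLOW
  req#20 t=6s (window 2): ALLOW
  req#21 t=7s (window 2): ALLOW
  req#22 t=7s (window 2): DENY
  req#23 t=7s (window 2): DENY
  req#24 t=8s (window 2): DENY
  req#25 t=8s (window 2): DENY

Allowed counts by window: 4 4 4

Answer: 4 4 4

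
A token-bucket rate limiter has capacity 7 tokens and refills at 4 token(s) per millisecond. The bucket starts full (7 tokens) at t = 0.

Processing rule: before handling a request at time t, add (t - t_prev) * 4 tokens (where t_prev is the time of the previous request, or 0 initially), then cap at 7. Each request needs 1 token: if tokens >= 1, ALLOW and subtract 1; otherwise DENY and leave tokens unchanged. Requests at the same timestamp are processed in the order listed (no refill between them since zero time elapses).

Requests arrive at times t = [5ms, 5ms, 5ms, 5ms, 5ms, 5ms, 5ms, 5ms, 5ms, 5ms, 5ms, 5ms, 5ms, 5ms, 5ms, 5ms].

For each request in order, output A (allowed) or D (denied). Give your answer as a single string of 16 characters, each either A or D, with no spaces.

Simulating step by step:
  req#1 t=5ms: ALLOW
  req#2 t=5ms: ALLOW
  req#3 t=5ms: ALLOW
  req#4 t=5ms: ALLOW
  req#5 t=5ms: ALLOW
  req#6 t=5ms: ALLOW
  req#7 t=5ms: ALLOW
  req#8 t=5ms: DENY
  req#9 t=5ms: DENY
  req#10 t=5ms: DENY
  req#11 t=5ms: DENY
  req#12 t=5ms: DENY
  req#13 t=5ms: DENY
  req#14 t=5ms: DENY
  req#15 t=5ms: DENY
  req#16 t=5ms: DENY

Answer: AAAAAAADDDDDDDDD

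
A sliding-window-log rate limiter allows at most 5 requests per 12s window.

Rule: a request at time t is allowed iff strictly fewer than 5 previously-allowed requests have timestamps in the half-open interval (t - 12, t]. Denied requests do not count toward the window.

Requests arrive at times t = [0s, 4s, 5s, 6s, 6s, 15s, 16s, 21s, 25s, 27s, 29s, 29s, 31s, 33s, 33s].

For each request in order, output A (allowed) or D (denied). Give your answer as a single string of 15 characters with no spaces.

Answer: AAAAAAAAAAAADAD

Derivation:
Tracking allowed requests in the window:
  req#1 t=0s: ALLOW
  req#2 t=4s: ALLOW
  req#3 t=5s: ALLOW
  req#4 t=6s: ALLOW
  req#5 t=6s: ALLOW
  req#6 t=15s: ALLOW
  req#7 t=16s: ALLOW
  req#8 t=21s: ALLOW
  req#9 t=25s: ALLOW
  req#10 t=27s: ALLOW
  req#11 t=29s: ALLOW
  req#12 t=29s: ALLOW
  req#13 t=31s: DENY
  req#14 t=33s: ALLOW
  req#15 t=33s: DENY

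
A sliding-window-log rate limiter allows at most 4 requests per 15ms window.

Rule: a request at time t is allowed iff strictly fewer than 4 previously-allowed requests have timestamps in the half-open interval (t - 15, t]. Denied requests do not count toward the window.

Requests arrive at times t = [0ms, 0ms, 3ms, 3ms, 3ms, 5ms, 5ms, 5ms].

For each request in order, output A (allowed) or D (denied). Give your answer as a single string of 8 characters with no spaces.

Tracking allowed requests in the window:
  req#1 t=0ms: ALLOW
  req#2 t=0ms: ALLOW
  req#3 t=3ms: ALLOW
  req#4 t=3ms: ALLOW
  req#5 t=3ms: DENY
  req#6 t=5ms: DENY
  req#7 t=5ms: DENY
  req#8 t=5ms: DENY

Answer: AAAADDDD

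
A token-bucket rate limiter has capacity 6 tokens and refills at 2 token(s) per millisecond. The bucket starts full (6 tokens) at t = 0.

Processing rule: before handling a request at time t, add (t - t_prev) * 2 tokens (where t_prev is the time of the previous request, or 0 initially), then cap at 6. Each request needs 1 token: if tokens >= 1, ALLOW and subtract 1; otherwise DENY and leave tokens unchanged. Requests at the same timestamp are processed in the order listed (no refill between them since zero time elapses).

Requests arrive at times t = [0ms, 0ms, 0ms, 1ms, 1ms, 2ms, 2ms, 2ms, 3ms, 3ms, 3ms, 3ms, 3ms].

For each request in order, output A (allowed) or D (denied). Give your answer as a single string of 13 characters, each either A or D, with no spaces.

Simulating step by step:
  req#1 t=0ms: ALLOW
  req#2 t=0ms: ALLOW
  req#3 t=0ms: ALLOW
  req#4 t=1ms: ALLOW
  req#5 t=1ms: ALLOW
  req#6 t=2ms: ALLOW
  req#7 t=2ms: ALLOW
  req#8 t=2ms: ALLOW
  req#9 t=3ms: ALLOW
  req#10 t=3ms: ALLOW
  req#11 t=3ms: ALLOW
  req#12 t=3ms: ALLOW
  req#13 t=3ms: DENY

Answer: AAAAAAAAAAAAD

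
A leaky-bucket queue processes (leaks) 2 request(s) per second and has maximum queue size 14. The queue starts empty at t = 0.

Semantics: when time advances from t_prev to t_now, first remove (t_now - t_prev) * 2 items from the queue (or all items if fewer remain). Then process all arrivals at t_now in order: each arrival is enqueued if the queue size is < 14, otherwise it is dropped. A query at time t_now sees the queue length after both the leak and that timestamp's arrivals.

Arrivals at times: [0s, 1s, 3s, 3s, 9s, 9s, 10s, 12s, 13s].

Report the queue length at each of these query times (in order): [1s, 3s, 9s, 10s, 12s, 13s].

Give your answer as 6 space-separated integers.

Answer: 1 2 2 1 1 1

Derivation:
Queue lengths at query times:
  query t=1s: backlog = 1
  query t=3s: backlog = 2
  query t=9s: backlog = 2
  query t=10s: backlog = 1
  query t=12s: backlog = 1
  query t=13s: backlog = 1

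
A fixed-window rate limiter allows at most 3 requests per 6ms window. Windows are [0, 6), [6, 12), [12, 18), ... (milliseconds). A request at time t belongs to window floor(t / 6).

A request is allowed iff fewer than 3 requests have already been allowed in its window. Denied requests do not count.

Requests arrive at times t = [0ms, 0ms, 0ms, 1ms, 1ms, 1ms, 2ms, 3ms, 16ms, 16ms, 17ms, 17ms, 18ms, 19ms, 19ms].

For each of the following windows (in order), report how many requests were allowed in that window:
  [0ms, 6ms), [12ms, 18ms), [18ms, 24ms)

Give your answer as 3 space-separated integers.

Processing requests:
  req#1 t=0ms (window 0): ALLOW
  req#2 t=0ms (window 0): ALLOW
  req#3 t=0ms (window 0): ALLOW
  req#4 t=1ms (window 0): DENY
  req#5 t=1ms (window 0): DENY
  req#6 t=1ms (window 0): DENY
  req#7 t=2ms (window 0): DENY
  req#8 t=3ms (window 0): DENY
  req#9 t=16ms (window 2): ALLOW
  req#10 t=16ms (window 2): ALLOW
  req#11 t=17ms (window 2): ALLOW
  req#12 t=17ms (window 2): DENY
  req#13 t=18ms (window 3): ALLOW
  req#14 t=19ms (window 3): ALLOW
  req#15 t=19ms (window 3): ALLOW

Allowed counts by window: 3 3 3

Answer: 3 3 3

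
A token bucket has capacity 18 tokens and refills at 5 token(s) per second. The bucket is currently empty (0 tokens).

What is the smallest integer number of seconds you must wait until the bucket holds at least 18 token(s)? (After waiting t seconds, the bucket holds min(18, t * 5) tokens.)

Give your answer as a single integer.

Answer: 4

Derivation:
Need t * 5 >= 18, so t >= 18/5.
Smallest integer t = ceil(18/5) = 4.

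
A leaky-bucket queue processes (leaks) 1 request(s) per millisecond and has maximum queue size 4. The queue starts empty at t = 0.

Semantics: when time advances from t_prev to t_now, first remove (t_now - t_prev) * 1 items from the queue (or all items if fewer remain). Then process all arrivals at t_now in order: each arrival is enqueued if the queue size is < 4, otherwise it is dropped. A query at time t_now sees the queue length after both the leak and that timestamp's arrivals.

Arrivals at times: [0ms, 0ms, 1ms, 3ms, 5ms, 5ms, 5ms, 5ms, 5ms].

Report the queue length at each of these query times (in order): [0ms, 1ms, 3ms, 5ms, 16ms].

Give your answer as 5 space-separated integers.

Answer: 2 2 1 4 0

Derivation:
Queue lengths at query times:
  query t=0ms: backlog = 2
  query t=1ms: backlog = 2
  query t=3ms: backlog = 1
  query t=5ms: backlog = 4
  query t=16ms: backlog = 0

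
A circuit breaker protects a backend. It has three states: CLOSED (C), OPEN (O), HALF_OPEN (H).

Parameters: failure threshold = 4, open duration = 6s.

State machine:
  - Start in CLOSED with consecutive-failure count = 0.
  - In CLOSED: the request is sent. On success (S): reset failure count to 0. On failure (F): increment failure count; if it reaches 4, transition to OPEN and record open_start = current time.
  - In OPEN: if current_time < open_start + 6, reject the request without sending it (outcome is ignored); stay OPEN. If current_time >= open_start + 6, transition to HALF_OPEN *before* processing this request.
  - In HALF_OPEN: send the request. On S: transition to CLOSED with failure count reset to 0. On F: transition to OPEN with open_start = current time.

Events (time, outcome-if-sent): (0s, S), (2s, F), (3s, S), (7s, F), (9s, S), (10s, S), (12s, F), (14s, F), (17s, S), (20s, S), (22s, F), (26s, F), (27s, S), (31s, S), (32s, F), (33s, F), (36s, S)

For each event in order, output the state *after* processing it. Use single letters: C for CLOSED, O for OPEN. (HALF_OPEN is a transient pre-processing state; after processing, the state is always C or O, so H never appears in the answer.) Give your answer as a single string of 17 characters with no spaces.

State after each event:
  event#1 t=0s outcome=S: state=CLOSED
  event#2 t=2s outcome=F: state=CLOSED
  event#3 t=3s outcome=S: state=CLOSED
  event#4 t=7s outcome=F: state=CLOSED
  event#5 t=9s outcome=S: state=CLOSED
  event#6 t=10s outcome=S: state=CLOSED
  event#7 t=12s outcome=F: state=CLOSED
  event#8 t=14s outcome=F: state=CLOSED
  event#9 t=17s outcome=S: state=CLOSED
  event#10 t=20s outcome=S: state=CLOSED
  event#11 t=22s outcome=F: state=CLOSED
  event#12 t=26s outcome=F: state=CLOSED
  event#13 t=27s outcome=S: state=CLOSED
  event#14 t=31s outcome=S: state=CLOSED
  event#15 t=32s outcome=F: state=CLOSED
  event#16 t=33s outcome=F: state=CLOSED
  event#17 t=36s outcome=S: state=CLOSED

Answer: CCCCCCCCCCCCCCCCC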